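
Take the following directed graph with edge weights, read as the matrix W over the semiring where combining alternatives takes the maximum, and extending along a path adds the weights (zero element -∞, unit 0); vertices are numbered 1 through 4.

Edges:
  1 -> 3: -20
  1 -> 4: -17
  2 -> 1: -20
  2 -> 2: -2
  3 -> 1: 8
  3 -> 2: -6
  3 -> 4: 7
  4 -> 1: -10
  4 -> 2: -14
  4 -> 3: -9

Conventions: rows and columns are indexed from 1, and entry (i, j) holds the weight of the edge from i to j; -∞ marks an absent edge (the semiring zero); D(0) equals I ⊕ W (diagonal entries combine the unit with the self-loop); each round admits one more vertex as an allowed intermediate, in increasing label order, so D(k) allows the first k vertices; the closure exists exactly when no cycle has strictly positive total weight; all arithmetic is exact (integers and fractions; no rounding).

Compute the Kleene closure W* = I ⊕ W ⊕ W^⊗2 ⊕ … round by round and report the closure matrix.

D(0):
  [0, -∞, -20, -17]
  [-20, 0, -∞, -∞]
  [8, -6, 0, 7]
  [-10, -14, -9, 0]
D(1):
  [0, -∞, -20, -17]
  [-20, 0, -40, -37]
  [8, -6, 0, 7]
  [-10, -14, -9, 0]
D(2):
  [0, -∞, -20, -17]
  [-20, 0, -40, -37]
  [8, -6, 0, 7]
  [-10, -14, -9, 0]
D(3):
  [0, -26, -20, -13]
  [-20, 0, -40, -33]
  [8, -6, 0, 7]
  [-1, -14, -9, 0]
D(4):
  [0, -26, -20, -13]
  [-20, 0, -40, -33]
  [8, -6, 0, 7]
  [-1, -14, -9, 0]
Answer: W* = [[0, -26, -20, -13], [-20, 0, -40, -33], [8, -6, 0, 7], [-1, -14, -9, 0]]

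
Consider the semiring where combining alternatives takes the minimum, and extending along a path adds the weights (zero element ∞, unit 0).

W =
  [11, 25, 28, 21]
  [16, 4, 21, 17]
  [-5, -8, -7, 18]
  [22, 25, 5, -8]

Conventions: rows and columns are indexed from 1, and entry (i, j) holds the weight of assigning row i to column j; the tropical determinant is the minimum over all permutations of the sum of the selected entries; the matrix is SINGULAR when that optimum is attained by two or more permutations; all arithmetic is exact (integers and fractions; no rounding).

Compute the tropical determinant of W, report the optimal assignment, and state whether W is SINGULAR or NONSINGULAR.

σ = (1, 2, 3, 4): 11 + 4 + (-7) + (-8) = 0
σ = (1, 2, 4, 3): 11 + 4 + 18 + 5 = 38
σ = (1, 3, 2, 4): 11 + 21 + (-8) + (-8) = 16
σ = (1, 3, 4, 2): 11 + 21 + 18 + 25 = 75
σ = (1, 4, 2, 3): 11 + 17 + (-8) + 5 = 25
σ = (1, 4, 3, 2): 11 + 17 + (-7) + 25 = 46
σ = (2, 1, 3, 4): 25 + 16 + (-7) + (-8) = 26
σ = (2, 1, 4, 3): 25 + 16 + 18 + 5 = 64
σ = (2, 3, 1, 4): 25 + 21 + (-5) + (-8) = 33
σ = (2, 3, 4, 1): 25 + 21 + 18 + 22 = 86
σ = (2, 4, 1, 3): 25 + 17 + (-5) + 5 = 42
σ = (2, 4, 3, 1): 25 + 17 + (-7) + 22 = 57
σ = (3, 1, 2, 4): 28 + 16 + (-8) + (-8) = 28
σ = (3, 1, 4, 2): 28 + 16 + 18 + 25 = 87
σ = (3, 2, 1, 4): 28 + 4 + (-5) + (-8) = 19
σ = (3, 2, 4, 1): 28 + 4 + 18 + 22 = 72
σ = (3, 4, 1, 2): 28 + 17 + (-5) + 25 = 65
σ = (3, 4, 2, 1): 28 + 17 + (-8) + 22 = 59
σ = (4, 1, 2, 3): 21 + 16 + (-8) + 5 = 34
σ = (4, 1, 3, 2): 21 + 16 + (-7) + 25 = 55
σ = (4, 2, 1, 3): 21 + 4 + (-5) + 5 = 25
σ = (4, 2, 3, 1): 21 + 4 + (-7) + 22 = 40
σ = (4, 3, 1, 2): 21 + 21 + (-5) + 25 = 62
σ = (4, 3, 2, 1): 21 + 21 + (-8) + 22 = 56
Optimal value attained by: σ = (1, 2, 3, 4).
Answer: det⊕(W) = 0; verdict: NONSINGULAR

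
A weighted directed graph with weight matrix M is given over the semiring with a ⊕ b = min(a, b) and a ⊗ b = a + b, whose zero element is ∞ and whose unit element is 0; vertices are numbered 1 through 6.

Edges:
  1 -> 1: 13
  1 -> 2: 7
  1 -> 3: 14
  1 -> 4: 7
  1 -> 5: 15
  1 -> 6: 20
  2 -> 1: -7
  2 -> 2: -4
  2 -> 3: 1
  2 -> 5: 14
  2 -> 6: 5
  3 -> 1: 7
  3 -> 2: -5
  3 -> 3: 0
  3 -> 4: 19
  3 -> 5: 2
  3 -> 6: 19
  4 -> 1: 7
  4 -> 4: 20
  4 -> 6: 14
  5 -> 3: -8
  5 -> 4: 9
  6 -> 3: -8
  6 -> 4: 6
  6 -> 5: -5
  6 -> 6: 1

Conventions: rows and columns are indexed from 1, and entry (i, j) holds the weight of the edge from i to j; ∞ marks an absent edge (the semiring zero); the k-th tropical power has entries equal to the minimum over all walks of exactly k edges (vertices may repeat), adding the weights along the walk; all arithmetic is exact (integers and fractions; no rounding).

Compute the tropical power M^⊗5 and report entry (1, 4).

M^⊗2:
  [0, 3, 7, 20, 15, 12]
  [-11, -8, -3, 0, 0, 1]
  [-12, -9, -6, 11, 2, 0]
  [20, 14, 6, 14, 9, 15]
  [-1, -13, -8, 11, -6, 11]
  [-1, -13, -13, 4, -6, 2]
M^⊗3:
  [-4, -1, 4, 7, 7, 8]
  [-15, -12, -8, -4, -4, -3]
  [-16, -13, -8, -5, -5, -4]
  [7, 1, 1, 18, 8, 16]
  [-20, -17, -14, 3, -6, -8]
  [-20, -18, -14, 3, -11, -8]
M^⊗4:
  [-8, -5, -1, 3, 3, 4]
  [-19, -16, -12, -8, -8, -7]
  [-20, -17, -13, -9, -9, -8]
  [-6, -4, 0, 14, 3, 6]
  [-24, -21, -16, -13, -13, -12]
  [-25, -22, -19, -13, -13, -13]
M^⊗5:
  [-12, -9, -5, -1, -1, 0]
  [-23, -20, -16, -12, -12, -11]
  [-24, -21, -17, -13, -13, -12]
  [-11, -8, -5, 1, 1, 1]
  [-28, -25, -21, -17, -17, -16]
  [-29, -26, -21, -18, -18, -17]
Key observation: the optimum is the walk 1->2->2->2->1->4, with weight 7 + (-4) + (-4) + (-7) + 7 = -1.
Optimal value attained by: walk 1->2->2->2->1->4.
Answer: (M^⊗5)[1][4] = -1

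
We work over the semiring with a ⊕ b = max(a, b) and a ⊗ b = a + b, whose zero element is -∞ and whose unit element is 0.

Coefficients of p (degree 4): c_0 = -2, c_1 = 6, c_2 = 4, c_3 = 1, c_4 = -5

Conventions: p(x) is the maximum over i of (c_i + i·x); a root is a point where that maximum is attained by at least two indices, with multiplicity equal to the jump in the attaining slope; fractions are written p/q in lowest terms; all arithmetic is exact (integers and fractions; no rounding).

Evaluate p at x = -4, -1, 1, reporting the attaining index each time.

p(-4) = max(-2+0·(-4)=-2, 6+1·(-4)=2, 4+2·(-4)=-4, 1+3·(-4)=-11, -5+4·(-4)=-21) = 2 (attained by i=1)
p(-1) = max(-2+0·(-1)=-2, 6+1·(-1)=5, 4+2·(-1)=2, 1+3·(-1)=-2, -5+4·(-1)=-9) = 5 (attained by i=1)
p(1) = max(-2+0·1=-2, 6+1·1=7, 4+2·1=6, 1+3·1=4, -5+4·1=-1) = 7 (attained by i=1)
Answer: p(-4) = 2; p(-1) = 5; p(1) = 7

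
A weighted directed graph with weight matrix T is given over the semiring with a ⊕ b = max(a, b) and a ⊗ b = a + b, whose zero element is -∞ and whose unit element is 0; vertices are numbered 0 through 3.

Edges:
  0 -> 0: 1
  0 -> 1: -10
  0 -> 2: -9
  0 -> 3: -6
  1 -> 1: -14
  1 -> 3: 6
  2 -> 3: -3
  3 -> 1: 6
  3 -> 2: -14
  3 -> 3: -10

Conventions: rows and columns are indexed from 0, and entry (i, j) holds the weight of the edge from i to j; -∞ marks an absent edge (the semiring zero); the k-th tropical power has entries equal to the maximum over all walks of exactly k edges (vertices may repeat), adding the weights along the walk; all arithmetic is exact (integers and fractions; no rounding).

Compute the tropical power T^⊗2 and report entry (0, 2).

T^⊗2:
  [2, 0, -8, -4]
  [-∞, 12, -8, -4]
  [-∞, 3, -17, -13]
  [-∞, -4, -24, 12]
Key observation: the optimum is the walk 0->0->2, with weight 1 + (-9) = -8.
Optimal value attained by: walk 0->0->2.
Answer: (T^⊗2)[0][2] = -8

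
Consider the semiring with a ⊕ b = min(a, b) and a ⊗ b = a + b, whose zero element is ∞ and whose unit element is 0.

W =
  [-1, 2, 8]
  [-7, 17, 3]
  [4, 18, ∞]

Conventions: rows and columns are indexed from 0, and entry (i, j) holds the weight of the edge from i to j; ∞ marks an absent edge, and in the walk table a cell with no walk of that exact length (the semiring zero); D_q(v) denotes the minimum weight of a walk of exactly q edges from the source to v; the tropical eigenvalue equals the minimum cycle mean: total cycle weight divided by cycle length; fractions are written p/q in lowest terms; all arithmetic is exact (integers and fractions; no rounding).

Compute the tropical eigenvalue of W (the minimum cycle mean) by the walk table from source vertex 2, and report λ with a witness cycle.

q=0: [∞, ∞, 0]
q=1: [4, 18, ∞]
q=2: [3, 6, 12]
q=3: [-1, 5, 9]
Optimal cycle mean attained by: cycle 0->1->0, total 2 + (-7), length 2.
Answer: λ = -5/2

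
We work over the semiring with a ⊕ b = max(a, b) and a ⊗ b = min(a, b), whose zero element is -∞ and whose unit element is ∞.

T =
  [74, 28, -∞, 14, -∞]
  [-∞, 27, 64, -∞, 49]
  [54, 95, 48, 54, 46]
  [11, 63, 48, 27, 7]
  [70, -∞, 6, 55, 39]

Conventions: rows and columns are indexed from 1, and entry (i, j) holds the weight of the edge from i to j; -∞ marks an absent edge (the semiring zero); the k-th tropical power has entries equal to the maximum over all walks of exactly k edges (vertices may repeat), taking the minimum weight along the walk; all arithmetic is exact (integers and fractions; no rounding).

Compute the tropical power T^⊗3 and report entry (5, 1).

T^⊗2:
  [74, 28, 28, 14, 28]
  [54, 64, 48, 54, 46]
  [54, 54, 64, 48, 49]
  [48, 48, 63, 48, 49]
  [70, 55, 48, 39, 39]
T^⊗3:
  [74, 28, 28, 28, 28]
  [54, 54, 64, 48, 49]
  [54, 64, 54, 54, 49]
  [54, 63, 48, 54, 48]
  [70, 48, 55, 48, 49]
Key observation: the optimum is the walk 5->1->1->1, with weight 70 min 74 min 74 = 70.
Optimal value attained by: walk 5->1->1->1.
Answer: (T^⊗3)[5][1] = 70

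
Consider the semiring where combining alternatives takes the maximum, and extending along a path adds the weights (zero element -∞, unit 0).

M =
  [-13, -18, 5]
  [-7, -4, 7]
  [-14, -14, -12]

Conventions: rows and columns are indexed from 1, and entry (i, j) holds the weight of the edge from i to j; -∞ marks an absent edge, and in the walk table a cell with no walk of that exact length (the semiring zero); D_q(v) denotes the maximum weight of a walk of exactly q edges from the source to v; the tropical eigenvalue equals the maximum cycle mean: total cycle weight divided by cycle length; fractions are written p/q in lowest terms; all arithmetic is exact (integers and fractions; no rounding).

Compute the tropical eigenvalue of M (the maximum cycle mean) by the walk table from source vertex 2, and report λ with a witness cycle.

q=0: [-∞, 0, -∞]
q=1: [-7, -4, 7]
q=2: [-7, -7, 3]
q=3: [-11, -11, 0]
Optimal cycle mean attained by: cycle 2->3->2, total 7 + (-14), length 2.
Answer: λ = -7/2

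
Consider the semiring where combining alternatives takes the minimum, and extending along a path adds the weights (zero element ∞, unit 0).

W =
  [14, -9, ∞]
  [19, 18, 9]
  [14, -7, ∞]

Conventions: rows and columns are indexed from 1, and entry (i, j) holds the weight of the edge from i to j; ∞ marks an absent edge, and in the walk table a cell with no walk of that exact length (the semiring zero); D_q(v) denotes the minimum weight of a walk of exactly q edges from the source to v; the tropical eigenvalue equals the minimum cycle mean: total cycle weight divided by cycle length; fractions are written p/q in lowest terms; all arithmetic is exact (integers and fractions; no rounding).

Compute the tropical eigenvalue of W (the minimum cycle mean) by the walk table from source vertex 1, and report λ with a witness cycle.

q=0: [0, ∞, ∞]
q=1: [14, -9, ∞]
q=2: [10, 5, 0]
q=3: [14, -7, 14]
Optimal cycle mean attained by: cycle 2->3->2, total 9 + (-7), length 2.
Answer: λ = 1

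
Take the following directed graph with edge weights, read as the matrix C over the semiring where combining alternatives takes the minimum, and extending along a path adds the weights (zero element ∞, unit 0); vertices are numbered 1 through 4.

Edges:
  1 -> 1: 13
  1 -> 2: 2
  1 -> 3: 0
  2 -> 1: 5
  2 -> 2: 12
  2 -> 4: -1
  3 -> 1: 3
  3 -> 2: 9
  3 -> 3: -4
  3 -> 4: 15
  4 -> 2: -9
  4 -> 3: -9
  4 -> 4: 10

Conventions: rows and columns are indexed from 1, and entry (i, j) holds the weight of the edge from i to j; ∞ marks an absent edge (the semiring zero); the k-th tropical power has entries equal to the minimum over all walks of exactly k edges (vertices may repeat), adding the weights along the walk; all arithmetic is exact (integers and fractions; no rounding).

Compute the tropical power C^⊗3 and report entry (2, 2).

C^⊗2:
  [3, 9, -4, 1]
  [17, -10, -10, 9]
  [-1, 5, -8, 8]
  [-6, 0, -13, -10]
C^⊗3:
  [-1, -8, -8, 8]
  [-7, -1, -14, -11]
  [-5, -1, -12, 4]
  [-10, -19, -19, -1]
Key observation: the optimum is the walk 2->4->3->2, with weight (-1) + (-9) + 9 = -1.
Optimal value attained by: walk 2->4->3->2.
Answer: (C^⊗3)[2][2] = -1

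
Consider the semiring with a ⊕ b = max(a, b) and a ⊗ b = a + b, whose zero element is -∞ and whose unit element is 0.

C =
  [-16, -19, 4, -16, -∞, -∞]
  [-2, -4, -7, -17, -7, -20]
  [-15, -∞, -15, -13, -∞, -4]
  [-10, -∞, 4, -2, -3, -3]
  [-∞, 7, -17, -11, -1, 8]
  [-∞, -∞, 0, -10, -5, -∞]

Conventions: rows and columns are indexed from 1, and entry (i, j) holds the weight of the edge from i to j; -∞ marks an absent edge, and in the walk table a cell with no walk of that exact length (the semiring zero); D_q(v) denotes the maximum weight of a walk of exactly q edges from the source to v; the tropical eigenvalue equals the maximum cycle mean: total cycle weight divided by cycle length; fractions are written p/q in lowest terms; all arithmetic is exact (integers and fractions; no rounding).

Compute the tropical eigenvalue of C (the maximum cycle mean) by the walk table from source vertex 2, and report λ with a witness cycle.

q=0: [-∞, 0, -∞, -∞, -∞, -∞]
q=1: [-2, -4, -7, -17, -7, -20]
q=2: [-6, 0, 2, -18, -8, 1]
q=3: [-2, -1, 1, -9, -4, 0]
q=4: [-3, 3, 2, -10, -5, 4]
q=5: [1, 2, 4, -6, -1, 3]
q=6: [0, 6, 5, -7, -2, 7]
Optimal cycle mean attained by: cycle 5->6->5, total 8 + (-5), length 2.
Answer: λ = 3/2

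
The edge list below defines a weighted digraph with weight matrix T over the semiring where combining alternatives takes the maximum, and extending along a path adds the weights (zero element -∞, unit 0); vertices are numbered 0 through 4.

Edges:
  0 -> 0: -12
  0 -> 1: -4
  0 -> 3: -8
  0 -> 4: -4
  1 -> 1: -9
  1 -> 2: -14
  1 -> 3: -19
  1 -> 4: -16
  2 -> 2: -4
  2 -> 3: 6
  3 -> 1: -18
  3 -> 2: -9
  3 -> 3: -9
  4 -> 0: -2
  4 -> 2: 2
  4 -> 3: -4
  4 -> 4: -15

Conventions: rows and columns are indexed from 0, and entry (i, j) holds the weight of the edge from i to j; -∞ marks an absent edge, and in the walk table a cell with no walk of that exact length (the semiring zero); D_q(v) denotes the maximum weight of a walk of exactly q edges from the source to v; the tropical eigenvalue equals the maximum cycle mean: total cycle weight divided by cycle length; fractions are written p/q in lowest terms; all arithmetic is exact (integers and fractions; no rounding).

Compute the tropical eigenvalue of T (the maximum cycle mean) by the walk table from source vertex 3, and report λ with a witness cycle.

q=0: [-∞, -∞, -∞, 0, -∞]
q=1: [-∞, -18, -9, -9, -∞]
q=2: [-∞, -27, -13, -3, -34]
q=3: [-36, -21, -12, -7, -43]
q=4: [-45, -25, -16, -6, -37]
q=5: [-39, -24, -15, -10, -41]
Optimal cycle mean attained by: cycle 2->3->2, total 6 + (-9), length 2.
Answer: λ = -3/2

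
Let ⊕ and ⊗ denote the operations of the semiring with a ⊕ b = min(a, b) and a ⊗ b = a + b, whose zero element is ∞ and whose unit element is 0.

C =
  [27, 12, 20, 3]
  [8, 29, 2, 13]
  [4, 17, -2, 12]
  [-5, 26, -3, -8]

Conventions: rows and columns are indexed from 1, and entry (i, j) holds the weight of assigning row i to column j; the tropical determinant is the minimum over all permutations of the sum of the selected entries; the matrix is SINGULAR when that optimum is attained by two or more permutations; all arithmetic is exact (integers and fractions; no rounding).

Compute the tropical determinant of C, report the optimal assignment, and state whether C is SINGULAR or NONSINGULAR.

σ = (1, 2, 3, 4): 27 + 29 + (-2) + (-8) = 46
σ = (1, 2, 4, 3): 27 + 29 + 12 + (-3) = 65
σ = (1, 3, 2, 4): 27 + 2 + 17 + (-8) = 38
σ = (1, 3, 4, 2): 27 + 2 + 12 + 26 = 67
σ = (1, 4, 2, 3): 27 + 13 + 17 + (-3) = 54
σ = (1, 4, 3, 2): 27 + 13 + (-2) + 26 = 64
σ = (2, 1, 3, 4): 12 + 8 + (-2) + (-8) = 10
σ = (2, 1, 4, 3): 12 + 8 + 12 + (-3) = 29
σ = (2, 3, 1, 4): 12 + 2 + 4 + (-8) = 10
σ = (2, 3, 4, 1): 12 + 2 + 12 + (-5) = 21
σ = (2, 4, 1, 3): 12 + 13 + 4 + (-3) = 26
σ = (2, 4, 3, 1): 12 + 13 + (-2) + (-5) = 18
σ = (3, 1, 2, 4): 20 + 8 + 17 + (-8) = 37
σ = (3, 1, 4, 2): 20 + 8 + 12 + 26 = 66
σ = (3, 2, 1, 4): 20 + 29 + 4 + (-8) = 45
σ = (3, 2, 4, 1): 20 + 29 + 12 + (-5) = 56
σ = (3, 4, 1, 2): 20 + 13 + 4 + 26 = 63
σ = (3, 4, 2, 1): 20 + 13 + 17 + (-5) = 45
σ = (4, 1, 2, 3): 3 + 8 + 17 + (-3) = 25
σ = (4, 1, 3, 2): 3 + 8 + (-2) + 26 = 35
σ = (4, 2, 1, 3): 3 + 29 + 4 + (-3) = 33
σ = (4, 2, 3, 1): 3 + 29 + (-2) + (-5) = 25
σ = (4, 3, 1, 2): 3 + 2 + 4 + 26 = 35
σ = (4, 3, 2, 1): 3 + 2 + 17 + (-5) = 17
Optimal value attained by: σ = (2, 1, 3, 4).
Answer: det⊕(C) = 10; verdict: SINGULAR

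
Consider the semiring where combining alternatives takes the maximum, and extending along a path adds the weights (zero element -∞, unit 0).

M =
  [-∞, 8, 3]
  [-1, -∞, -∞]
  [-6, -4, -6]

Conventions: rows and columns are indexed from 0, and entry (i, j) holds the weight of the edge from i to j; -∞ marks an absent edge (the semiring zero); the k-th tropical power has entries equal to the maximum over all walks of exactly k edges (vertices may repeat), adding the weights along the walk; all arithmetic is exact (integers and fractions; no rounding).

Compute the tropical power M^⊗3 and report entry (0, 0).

M^⊗2:
  [7, -1, -3]
  [-∞, 7, 2]
  [-5, 2, -3]
M^⊗3:
  [-2, 15, 10]
  [6, -2, -4]
  [1, 3, -2]
Key observation: the optimum is the walk 0->2->1->0, with weight 3 + (-4) + (-1) = -2.
Optimal value attained by: walk 0->2->1->0.
Answer: (M^⊗3)[0][0] = -2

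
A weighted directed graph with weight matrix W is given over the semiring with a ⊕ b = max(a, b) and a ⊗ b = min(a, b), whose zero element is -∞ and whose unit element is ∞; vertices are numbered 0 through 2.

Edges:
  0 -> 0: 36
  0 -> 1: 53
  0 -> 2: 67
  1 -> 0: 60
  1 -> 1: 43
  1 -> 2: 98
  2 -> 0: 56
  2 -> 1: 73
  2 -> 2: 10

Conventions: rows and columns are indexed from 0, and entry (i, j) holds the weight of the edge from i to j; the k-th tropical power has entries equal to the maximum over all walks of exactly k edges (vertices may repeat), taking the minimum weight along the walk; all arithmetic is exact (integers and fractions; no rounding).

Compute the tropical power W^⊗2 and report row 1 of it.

W^⊗2:
  [56, 67, 53]
  [56, 73, 60]
  [60, 53, 73]
Answer: row 1 of W^⊗2 = [56, 73, 60]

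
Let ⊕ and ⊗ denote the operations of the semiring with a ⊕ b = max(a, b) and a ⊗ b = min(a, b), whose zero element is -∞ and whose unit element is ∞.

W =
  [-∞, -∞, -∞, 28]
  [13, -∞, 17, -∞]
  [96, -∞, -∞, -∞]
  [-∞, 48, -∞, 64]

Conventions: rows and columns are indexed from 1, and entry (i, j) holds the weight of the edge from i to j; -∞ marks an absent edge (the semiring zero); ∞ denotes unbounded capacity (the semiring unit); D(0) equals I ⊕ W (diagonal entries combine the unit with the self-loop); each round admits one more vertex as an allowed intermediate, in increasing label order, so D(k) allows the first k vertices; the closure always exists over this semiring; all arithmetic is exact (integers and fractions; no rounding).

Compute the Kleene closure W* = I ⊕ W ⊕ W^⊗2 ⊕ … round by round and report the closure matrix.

D(0):
  [∞, -∞, -∞, 28]
  [13, ∞, 17, -∞]
  [96, -∞, ∞, -∞]
  [-∞, 48, -∞, ∞]
D(1):
  [∞, -∞, -∞, 28]
  [13, ∞, 17, 13]
  [96, -∞, ∞, 28]
  [-∞, 48, -∞, ∞]
D(2):
  [∞, -∞, -∞, 28]
  [13, ∞, 17, 13]
  [96, -∞, ∞, 28]
  [13, 48, 17, ∞]
D(3):
  [∞, -∞, -∞, 28]
  [17, ∞, 17, 17]
  [96, -∞, ∞, 28]
  [17, 48, 17, ∞]
D(4):
  [∞, 28, 17, 28]
  [17, ∞, 17, 17]
  [96, 28, ∞, 28]
  [17, 48, 17, ∞]
Answer: W* = [[∞, 28, 17, 28], [17, ∞, 17, 17], [96, 28, ∞, 28], [17, 48, 17, ∞]]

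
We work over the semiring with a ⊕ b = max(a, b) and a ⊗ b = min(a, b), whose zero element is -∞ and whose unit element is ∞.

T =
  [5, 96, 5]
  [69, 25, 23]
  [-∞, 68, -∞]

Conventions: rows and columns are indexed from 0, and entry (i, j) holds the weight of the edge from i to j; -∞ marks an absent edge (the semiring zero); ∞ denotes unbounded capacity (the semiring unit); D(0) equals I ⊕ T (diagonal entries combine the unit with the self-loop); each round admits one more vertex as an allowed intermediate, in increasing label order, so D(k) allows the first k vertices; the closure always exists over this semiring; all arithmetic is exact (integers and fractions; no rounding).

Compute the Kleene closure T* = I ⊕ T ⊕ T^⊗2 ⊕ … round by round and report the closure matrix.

D(0):
  [∞, 96, 5]
  [69, ∞, 23]
  [-∞, 68, ∞]
D(1):
  [∞, 96, 5]
  [69, ∞, 23]
  [-∞, 68, ∞]
D(2):
  [∞, 96, 23]
  [69, ∞, 23]
  [68, 68, ∞]
D(3):
  [∞, 96, 23]
  [69, ∞, 23]
  [68, 68, ∞]
Answer: T* = [[∞, 96, 23], [69, ∞, 23], [68, 68, ∞]]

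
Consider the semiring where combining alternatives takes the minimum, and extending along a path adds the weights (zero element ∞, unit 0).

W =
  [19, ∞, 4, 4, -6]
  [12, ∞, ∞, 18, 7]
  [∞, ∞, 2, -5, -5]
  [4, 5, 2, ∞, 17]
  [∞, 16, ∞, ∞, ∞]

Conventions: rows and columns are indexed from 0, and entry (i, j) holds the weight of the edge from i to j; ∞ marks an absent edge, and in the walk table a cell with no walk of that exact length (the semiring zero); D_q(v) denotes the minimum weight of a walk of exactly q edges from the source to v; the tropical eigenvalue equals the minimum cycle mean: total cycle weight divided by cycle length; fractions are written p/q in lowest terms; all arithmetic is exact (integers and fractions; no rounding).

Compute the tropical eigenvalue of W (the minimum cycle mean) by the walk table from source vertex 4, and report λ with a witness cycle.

q=0: [∞, ∞, ∞, ∞, 0]
q=1: [∞, 16, ∞, ∞, ∞]
q=2: [28, ∞, ∞, 34, 23]
q=3: [38, 39, 32, 32, 22]
q=4: [36, 37, 34, 27, 27]
q=5: [31, 32, 29, 29, 29]
Optimal cycle mean attained by: cycle 2->3->2, total (-5) + 2, length 2.
Answer: λ = -3/2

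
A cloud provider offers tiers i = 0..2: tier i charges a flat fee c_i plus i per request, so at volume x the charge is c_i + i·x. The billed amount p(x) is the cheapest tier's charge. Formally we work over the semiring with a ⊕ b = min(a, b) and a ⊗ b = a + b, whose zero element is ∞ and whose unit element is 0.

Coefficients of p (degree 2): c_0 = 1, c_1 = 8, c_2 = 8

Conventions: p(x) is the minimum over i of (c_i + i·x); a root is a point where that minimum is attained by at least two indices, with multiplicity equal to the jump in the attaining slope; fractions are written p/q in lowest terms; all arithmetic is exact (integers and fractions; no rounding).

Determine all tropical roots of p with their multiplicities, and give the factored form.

hull edge (i=0, c=1) to (i=2, c=8): slope 7/2, span 2
Factored form: p(x) = 8 ⊗ (x ⊕ (-7/2)) ⊗ (x ⊕ (-7/2))
Answer: roots = -7/2 (mult 2)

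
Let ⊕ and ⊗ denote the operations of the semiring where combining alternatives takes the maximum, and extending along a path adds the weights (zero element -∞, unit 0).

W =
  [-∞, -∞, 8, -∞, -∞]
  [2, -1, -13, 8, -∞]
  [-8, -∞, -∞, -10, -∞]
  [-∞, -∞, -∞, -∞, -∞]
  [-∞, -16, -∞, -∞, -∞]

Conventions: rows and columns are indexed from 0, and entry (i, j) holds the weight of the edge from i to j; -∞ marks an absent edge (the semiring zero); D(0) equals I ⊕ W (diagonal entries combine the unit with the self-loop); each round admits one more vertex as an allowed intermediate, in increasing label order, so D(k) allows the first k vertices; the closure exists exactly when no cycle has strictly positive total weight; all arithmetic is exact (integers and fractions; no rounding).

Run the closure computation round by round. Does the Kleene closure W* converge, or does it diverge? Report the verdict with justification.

D(0):
  [0, -∞, 8, -∞, -∞]
  [2, 0, -13, 8, -∞]
  [-8, -∞, 0, -10, -∞]
  [-∞, -∞, -∞, 0, -∞]
  [-∞, -16, -∞, -∞, 0]
D(1):
  [0, -∞, 8, -∞, -∞]
  [2, 0, 10, 8, -∞]
  [-8, -∞, 0, -10, -∞]
  [-∞, -∞, -∞, 0, -∞]
  [-∞, -16, -∞, -∞, 0]
D(2):
  [0, -∞, 8, -∞, -∞]
  [2, 0, 10, 8, -∞]
  [-8, -∞, 0, -10, -∞]
  [-∞, -∞, -∞, 0, -∞]
  [-14, -16, -6, -8, 0]
D(3):
  [0, -∞, 8, -2, -∞]
  [2, 0, 10, 8, -∞]
  [-8, -∞, 0, -10, -∞]
  [-∞, -∞, -∞, 0, -∞]
  [-14, -16, -6, -8, 0]
D(4):
  [0, -∞, 8, -2, -∞]
  [2, 0, 10, 8, -∞]
  [-8, -∞, 0, -10, -∞]
  [-∞, -∞, -∞, 0, -∞]
  [-14, -16, -6, -8, 0]
D(5):
  [0, -∞, 8, -2, -∞]
  [2, 0, 10, 8, -∞]
  [-8, -∞, 0, -10, -∞]
  [-∞, -∞, -∞, 0, -∞]
  [-14, -16, -6, -8, 0]
Key observation: every diagonal entry stays at the unit through all rounds, so no improving cycle exists.
Answer: CONVERGES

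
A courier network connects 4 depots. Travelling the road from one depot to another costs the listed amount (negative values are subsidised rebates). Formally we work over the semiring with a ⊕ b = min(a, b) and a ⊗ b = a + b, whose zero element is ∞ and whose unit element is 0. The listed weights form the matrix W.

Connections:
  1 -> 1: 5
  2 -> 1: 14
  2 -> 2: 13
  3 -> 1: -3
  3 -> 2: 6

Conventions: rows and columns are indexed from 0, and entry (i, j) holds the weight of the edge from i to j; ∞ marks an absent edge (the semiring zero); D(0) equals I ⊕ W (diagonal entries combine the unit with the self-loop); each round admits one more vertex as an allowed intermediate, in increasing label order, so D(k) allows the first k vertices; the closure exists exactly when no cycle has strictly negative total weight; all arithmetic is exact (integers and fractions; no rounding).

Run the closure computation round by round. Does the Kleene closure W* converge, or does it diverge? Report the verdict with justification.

D(0):
  [0, ∞, ∞, ∞]
  [∞, 0, ∞, ∞]
  [∞, 14, 0, ∞]
  [∞, -3, 6, 0]
D(1):
  [0, ∞, ∞, ∞]
  [∞, 0, ∞, ∞]
  [∞, 14, 0, ∞]
  [∞, -3, 6, 0]
D(2):
  [0, ∞, ∞, ∞]
  [∞, 0, ∞, ∞]
  [∞, 14, 0, ∞]
  [∞, -3, 6, 0]
D(3):
  [0, ∞, ∞, ∞]
  [∞, 0, ∞, ∞]
  [∞, 14, 0, ∞]
  [∞, -3, 6, 0]
D(4):
  [0, ∞, ∞, ∞]
  [∞, 0, ∞, ∞]
  [∞, 14, 0, ∞]
  [∞, -3, 6, 0]
Key observation: every diagonal entry stays at the unit through all rounds, so no improving cycle exists.
Answer: CONVERGES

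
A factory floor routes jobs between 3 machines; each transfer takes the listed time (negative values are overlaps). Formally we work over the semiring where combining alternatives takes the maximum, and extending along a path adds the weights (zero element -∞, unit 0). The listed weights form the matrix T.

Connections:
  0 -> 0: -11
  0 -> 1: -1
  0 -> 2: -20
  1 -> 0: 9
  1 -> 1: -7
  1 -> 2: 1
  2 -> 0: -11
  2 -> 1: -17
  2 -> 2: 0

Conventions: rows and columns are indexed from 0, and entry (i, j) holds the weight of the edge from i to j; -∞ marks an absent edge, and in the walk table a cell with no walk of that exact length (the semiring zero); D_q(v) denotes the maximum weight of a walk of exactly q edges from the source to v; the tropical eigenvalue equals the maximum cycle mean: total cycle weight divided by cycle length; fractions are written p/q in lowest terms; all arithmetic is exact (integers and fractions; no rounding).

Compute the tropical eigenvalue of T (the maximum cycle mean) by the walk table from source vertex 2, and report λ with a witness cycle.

q=0: [-∞, -∞, 0]
q=1: [-11, -17, 0]
q=2: [-8, -12, 0]
q=3: [-3, -9, 0]
Optimal cycle mean attained by: cycle 0->1->0, total (-1) + 9, length 2.
Answer: λ = 4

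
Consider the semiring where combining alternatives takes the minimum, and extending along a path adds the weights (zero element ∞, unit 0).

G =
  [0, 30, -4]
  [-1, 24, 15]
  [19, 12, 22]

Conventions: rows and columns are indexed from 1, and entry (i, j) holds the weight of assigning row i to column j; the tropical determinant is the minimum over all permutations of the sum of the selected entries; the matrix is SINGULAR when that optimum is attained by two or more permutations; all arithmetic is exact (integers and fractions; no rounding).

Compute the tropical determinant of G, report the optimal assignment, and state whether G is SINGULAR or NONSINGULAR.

σ = (1, 2, 3): 0 + 24 + 22 = 46
σ = (1, 3, 2): 0 + 15 + 12 = 27
σ = (2, 1, 3): 30 + (-1) + 22 = 51
σ = (2, 3, 1): 30 + 15 + 19 = 64
σ = (3, 1, 2): (-4) + (-1) + 12 = 7
σ = (3, 2, 1): (-4) + 24 + 19 = 39
Optimal value attained by: σ = (3, 1, 2).
Answer: det⊕(G) = 7; verdict: NONSINGULAR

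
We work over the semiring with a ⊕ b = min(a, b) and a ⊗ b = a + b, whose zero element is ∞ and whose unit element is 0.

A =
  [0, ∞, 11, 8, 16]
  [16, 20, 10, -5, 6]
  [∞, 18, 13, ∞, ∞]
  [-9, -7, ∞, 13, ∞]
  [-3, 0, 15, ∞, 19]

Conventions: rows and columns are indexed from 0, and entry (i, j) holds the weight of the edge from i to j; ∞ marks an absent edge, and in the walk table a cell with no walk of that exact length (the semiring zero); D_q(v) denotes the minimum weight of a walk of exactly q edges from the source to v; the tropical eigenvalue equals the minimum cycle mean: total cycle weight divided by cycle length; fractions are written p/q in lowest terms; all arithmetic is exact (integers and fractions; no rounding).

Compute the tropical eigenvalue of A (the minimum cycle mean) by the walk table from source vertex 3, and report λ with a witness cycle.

q=0: [∞, ∞, ∞, 0, ∞]
q=1: [-9, -7, ∞, 13, ∞]
q=2: [-9, 6, 2, -12, -1]
q=3: [-21, -19, 2, -1, 7]
q=4: [-21, -8, -10, -24, -13]
q=5: [-33, -31, -10, -13, -5]
Optimal cycle mean attained by: cycle 1->3->1, total (-5) + (-7), length 2.
Answer: λ = -6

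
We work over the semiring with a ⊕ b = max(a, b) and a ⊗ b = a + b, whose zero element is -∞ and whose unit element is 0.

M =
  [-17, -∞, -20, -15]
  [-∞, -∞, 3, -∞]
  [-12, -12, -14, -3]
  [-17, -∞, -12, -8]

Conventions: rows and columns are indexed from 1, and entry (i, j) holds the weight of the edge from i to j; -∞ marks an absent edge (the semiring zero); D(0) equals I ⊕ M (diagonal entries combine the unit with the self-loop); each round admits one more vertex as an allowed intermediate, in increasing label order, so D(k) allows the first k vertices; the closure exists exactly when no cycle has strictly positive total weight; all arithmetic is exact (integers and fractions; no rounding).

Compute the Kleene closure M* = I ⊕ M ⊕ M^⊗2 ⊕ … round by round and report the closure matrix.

D(0):
  [0, -∞, -20, -15]
  [-∞, 0, 3, -∞]
  [-12, -12, 0, -3]
  [-17, -∞, -12, 0]
D(1):
  [0, -∞, -20, -15]
  [-∞, 0, 3, -∞]
  [-12, -12, 0, -3]
  [-17, -∞, -12, 0]
D(2):
  [0, -∞, -20, -15]
  [-∞, 0, 3, -∞]
  [-12, -12, 0, -3]
  [-17, -∞, -12, 0]
D(3):
  [0, -32, -20, -15]
  [-9, 0, 3, 0]
  [-12, -12, 0, -3]
  [-17, -24, -12, 0]
D(4):
  [0, -32, -20, -15]
  [-9, 0, 3, 0]
  [-12, -12, 0, -3]
  [-17, -24, -12, 0]
Answer: M* = [[0, -32, -20, -15], [-9, 0, 3, 0], [-12, -12, 0, -3], [-17, -24, -12, 0]]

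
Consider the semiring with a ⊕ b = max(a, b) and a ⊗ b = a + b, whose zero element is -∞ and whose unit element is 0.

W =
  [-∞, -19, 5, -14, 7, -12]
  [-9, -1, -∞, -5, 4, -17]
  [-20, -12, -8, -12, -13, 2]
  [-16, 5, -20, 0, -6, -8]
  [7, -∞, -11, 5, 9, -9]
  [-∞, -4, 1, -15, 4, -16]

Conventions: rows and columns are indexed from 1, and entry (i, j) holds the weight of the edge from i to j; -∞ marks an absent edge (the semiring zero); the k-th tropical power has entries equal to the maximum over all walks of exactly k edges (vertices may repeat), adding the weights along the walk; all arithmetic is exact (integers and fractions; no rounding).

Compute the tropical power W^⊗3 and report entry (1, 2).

W^⊗2:
  [14, -7, -3, 12, 16, 7]
  [11, 0, -4, 9, 13, -5]
  [-6, -2, 3, -8, 6, -6]
  [1, 5, -7, 0, 9, -8]
  [16, 10, 12, 14, 18, 0]
  [11, -5, -7, 9, 13, 3]
W^⊗3:
  [23, 17, 19, 21, 25, 7]
  [20, 14, 16, 18, 22, 4]
  [13, -3, -1, 11, 15, 5]
  [16, 5, 6, 14, 18, 0]
  [25, 19, 21, 23, 27, 14]
  [20, 14, 16, 18, 22, 4]
Key observation: the optimum is the walk 1->5->4->2, with weight 7 + 5 + 5 = 17.
Optimal value attained by: walk 1->5->4->2.
Answer: (W^⊗3)[1][2] = 17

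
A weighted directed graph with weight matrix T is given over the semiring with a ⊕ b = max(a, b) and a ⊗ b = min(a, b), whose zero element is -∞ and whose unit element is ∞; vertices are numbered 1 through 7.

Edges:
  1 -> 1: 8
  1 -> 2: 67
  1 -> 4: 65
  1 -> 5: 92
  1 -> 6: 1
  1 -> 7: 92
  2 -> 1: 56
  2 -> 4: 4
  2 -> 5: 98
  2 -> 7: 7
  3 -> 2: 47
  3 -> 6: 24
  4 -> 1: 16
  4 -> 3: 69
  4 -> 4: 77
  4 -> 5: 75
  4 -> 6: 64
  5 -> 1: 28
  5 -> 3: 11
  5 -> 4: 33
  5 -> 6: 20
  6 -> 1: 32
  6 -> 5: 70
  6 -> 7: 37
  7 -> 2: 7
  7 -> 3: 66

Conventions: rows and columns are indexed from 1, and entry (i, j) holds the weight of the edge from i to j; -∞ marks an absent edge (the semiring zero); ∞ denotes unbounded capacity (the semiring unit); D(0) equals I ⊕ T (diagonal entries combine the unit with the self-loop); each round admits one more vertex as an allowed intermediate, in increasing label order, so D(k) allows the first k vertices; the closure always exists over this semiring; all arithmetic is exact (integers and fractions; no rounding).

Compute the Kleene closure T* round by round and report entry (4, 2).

D(0):
  [∞, 67, -∞, 65, 92, 1, 92]
  [56, ∞, -∞, 4, 98, -∞, 7]
  [-∞, 47, ∞, -∞, -∞, 24, -∞]
  [16, -∞, 69, ∞, 75, 64, -∞]
  [28, -∞, 11, 33, ∞, 20, -∞]
  [32, -∞, -∞, -∞, 70, ∞, 37]
  [-∞, 7, 66, -∞, -∞, -∞, ∞]
D(1):
  [∞, 67, -∞, 65, 92, 1, 92]
  [56, ∞, -∞, 56, 98, 1, 56]
  [-∞, 47, ∞, -∞, -∞, 24, -∞]
  [16, 16, 69, ∞, 75, 64, 16]
  [28, 28, 11, 33, ∞, 20, 28]
  [32, 32, -∞, 32, 70, ∞, 37]
  [-∞, 7, 66, -∞, -∞, -∞, ∞]
D(2):
  [∞, 67, -∞, 65, 92, 1, 92]
  [56, ∞, -∞, 56, 98, 1, 56]
  [47, 47, ∞, 47, 47, 24, 47]
  [16, 16, 69, ∞, 75, 64, 16]
  [28, 28, 11, 33, ∞, 20, 28]
  [32, 32, -∞, 32, 70, ∞, 37]
  [7, 7, 66, 7, 7, 1, ∞]
D(3):
  [∞, 67, -∞, 65, 92, 1, 92]
  [56, ∞, -∞, 56, 98, 1, 56]
  [47, 47, ∞, 47, 47, 24, 47]
  [47, 47, 69, ∞, 75, 64, 47]
  [28, 28, 11, 33, ∞, 20, 28]
  [32, 32, -∞, 32, 70, ∞, 37]
  [47, 47, 66, 47, 47, 24, ∞]
D(4):
  [∞, 67, 65, 65, 92, 64, 92]
  [56, ∞, 56, 56, 98, 56, 56]
  [47, 47, ∞, 47, 47, 47, 47]
  [47, 47, 69, ∞, 75, 64, 47]
  [33, 33, 33, 33, ∞, 33, 33]
  [32, 32, 32, 32, 70, ∞, 37]
  [47, 47, 66, 47, 47, 47, ∞]
D(5):
  [∞, 67, 65, 65, 92, 64, 92]
  [56, ∞, 56, 56, 98, 56, 56]
  [47, 47, ∞, 47, 47, 47, 47]
  [47, 47, 69, ∞, 75, 64, 47]
  [33, 33, 33, 33, ∞, 33, 33]
  [33, 33, 33, 33, 70, ∞, 37]
  [47, 47, 66, 47, 47, 47, ∞]
D(6):
  [∞, 67, 65, 65, 92, 64, 92]
  [56, ∞, 56, 56, 98, 56, 56]
  [47, 47, ∞, 47, 47, 47, 47]
  [47, 47, 69, ∞, 75, 64, 47]
  [33, 33, 33, 33, ∞, 33, 33]
  [33, 33, 33, 33, 70, ∞, 37]
  [47, 47, 66, 47, 47, 47, ∞]
D(7):
  [∞, 67, 66, 65, 92, 64, 92]
  [56, ∞, 56, 56, 98, 56, 56]
  [47, 47, ∞, 47, 47, 47, 47]
  [47, 47, 69, ∞, 75, 64, 47]
  [33, 33, 33, 33, ∞, 33, 33]
  [37, 37, 37, 37, 70, ∞, 37]
  [47, 47, 66, 47, 47, 47, ∞]
Answer: T*[4][2] = 47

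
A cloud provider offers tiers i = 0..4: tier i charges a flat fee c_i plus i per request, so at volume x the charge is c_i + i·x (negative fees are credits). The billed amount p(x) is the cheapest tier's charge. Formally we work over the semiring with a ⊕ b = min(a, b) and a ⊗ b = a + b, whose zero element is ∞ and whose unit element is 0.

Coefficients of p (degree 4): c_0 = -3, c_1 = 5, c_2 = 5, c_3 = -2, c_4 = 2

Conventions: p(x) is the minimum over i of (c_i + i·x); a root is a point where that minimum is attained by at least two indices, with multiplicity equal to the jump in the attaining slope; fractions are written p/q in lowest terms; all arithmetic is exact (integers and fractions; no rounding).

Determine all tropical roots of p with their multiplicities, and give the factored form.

hull edge (i=0, c=-3) to (i=3, c=-2): slope 1/3, span 3
hull edge (i=3, c=-2) to (i=4, c=2): slope 4, span 1
Factored form: p(x) = 2 ⊗ (x ⊕ (-4)) ⊗ (x ⊕ (-1/3)) ⊗ (x ⊕ (-1/3)) ⊗ (x ⊕ (-1/3))
Answer: roots = -4 (mult 1), -1/3 (mult 3)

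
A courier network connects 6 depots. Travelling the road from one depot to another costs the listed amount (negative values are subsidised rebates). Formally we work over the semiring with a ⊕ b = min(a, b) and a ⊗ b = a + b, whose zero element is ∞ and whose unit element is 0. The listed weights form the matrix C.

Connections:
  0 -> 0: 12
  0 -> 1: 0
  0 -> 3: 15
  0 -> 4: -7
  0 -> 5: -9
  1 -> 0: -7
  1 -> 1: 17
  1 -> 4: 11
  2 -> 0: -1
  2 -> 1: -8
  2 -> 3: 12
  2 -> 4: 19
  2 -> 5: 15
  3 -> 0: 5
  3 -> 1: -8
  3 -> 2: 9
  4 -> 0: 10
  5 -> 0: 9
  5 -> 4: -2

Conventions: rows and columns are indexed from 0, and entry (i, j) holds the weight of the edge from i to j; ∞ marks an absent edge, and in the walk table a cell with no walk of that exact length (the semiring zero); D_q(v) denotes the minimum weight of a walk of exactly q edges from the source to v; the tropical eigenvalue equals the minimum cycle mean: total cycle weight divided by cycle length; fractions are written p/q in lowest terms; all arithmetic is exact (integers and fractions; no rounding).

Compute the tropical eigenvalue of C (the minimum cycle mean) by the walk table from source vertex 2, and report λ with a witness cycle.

q=0: [∞, ∞, 0, ∞, ∞, ∞]
q=1: [-1, -8, ∞, 12, 19, 15]
q=2: [-15, -1, 21, 14, -8, -10]
q=3: [-8, -15, 23, 0, -22, -24]
q=4: [-22, -8, 9, 7, -26, -17]
q=5: [-16, -22, 16, -7, -29, -31]
q=6: [-29, -16, 2, -1, -33, -25]
Optimal cycle mean attained by: cycle 0->1->0, total 0 + (-7), length 2.
Answer: λ = -7/2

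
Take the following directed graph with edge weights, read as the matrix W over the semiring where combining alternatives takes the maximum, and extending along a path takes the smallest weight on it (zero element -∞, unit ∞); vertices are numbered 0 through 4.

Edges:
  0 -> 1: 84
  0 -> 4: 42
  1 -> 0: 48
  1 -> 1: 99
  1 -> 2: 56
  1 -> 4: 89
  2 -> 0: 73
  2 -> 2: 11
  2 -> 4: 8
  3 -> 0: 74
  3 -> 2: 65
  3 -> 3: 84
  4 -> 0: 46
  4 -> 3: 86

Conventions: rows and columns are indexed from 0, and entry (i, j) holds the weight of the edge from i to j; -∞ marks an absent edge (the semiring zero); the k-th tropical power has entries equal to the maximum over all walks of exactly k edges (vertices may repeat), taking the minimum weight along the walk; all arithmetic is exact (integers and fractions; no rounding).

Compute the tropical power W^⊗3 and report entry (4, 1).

W^⊗2:
  [48, 84, 56, 42, 84]
  [56, 99, 56, 86, 89]
  [11, 73, 11, 8, 42]
  [74, 74, 65, 84, 42]
  [74, 46, 65, 84, 42]
W^⊗3:
  [56, 84, 56, 84, 84]
  [74, 99, 65, 86, 89]
  [48, 73, 56, 42, 73]
  [74, 74, 65, 84, 74]
  [74, 74, 65, 84, 46]
Key observation: the optimum is the walk 4->3->0->1, with weight 86 min 74 min 84 = 74.
Optimal value attained by: walk 4->3->0->1.
Answer: (W^⊗3)[4][1] = 74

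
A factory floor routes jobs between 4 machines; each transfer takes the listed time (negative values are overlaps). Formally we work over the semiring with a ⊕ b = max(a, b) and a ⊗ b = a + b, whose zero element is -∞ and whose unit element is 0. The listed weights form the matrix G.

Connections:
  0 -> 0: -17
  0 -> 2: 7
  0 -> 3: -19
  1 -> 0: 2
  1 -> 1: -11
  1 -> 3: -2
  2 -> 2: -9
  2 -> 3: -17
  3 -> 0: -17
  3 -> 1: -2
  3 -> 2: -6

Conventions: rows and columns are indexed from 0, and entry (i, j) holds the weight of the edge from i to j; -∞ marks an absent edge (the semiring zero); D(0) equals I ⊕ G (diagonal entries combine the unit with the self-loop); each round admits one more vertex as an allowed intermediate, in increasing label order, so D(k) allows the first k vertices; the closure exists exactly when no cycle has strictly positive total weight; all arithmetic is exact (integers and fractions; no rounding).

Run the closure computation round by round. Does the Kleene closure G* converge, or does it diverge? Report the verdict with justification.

D(0):
  [0, -∞, 7, -19]
  [2, 0, -∞, -2]
  [-∞, -∞, 0, -17]
  [-17, -2, -6, 0]
D(1):
  [0, -∞, 7, -19]
  [2, 0, 9, -2]
  [-∞, -∞, 0, -17]
  [-17, -2, -6, 0]
D(2):
  [0, -∞, 7, -19]
  [2, 0, 9, -2]
  [-∞, -∞, 0, -17]
  [0, -2, 7, 0]
D(3):
  [0, -∞, 7, -10]
  [2, 0, 9, -2]
  [-∞, -∞, 0, -17]
  [0, -2, 7, 0]
D(4):
  [0, -12, 7, -10]
  [2, 0, 9, -2]
  [-17, -19, 0, -17]
  [0, -2, 7, 0]
Key observation: every diagonal entry stays at the unit through all rounds, so no improving cycle exists.
Answer: CONVERGES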